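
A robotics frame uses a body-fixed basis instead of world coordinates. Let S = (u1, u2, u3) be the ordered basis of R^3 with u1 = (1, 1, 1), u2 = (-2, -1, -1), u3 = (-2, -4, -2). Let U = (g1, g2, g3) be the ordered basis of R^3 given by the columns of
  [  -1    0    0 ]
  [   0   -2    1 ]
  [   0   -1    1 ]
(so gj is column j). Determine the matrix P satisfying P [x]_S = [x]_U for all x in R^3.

[[-1, 2, 2], [0, 0, 2], [1, -1, 0]]

Column j of P is [uj]_U, since P maps S-coordinates to U-coordinates.
Expressing u1 in U: u1 = -g1 + 0·g2 + g3, so column 1 of P is (-1, 0, 1).
Doing the same for each uj gives P = [[-1, 2, 2], [0, 0, 2], [1, -1, 0]].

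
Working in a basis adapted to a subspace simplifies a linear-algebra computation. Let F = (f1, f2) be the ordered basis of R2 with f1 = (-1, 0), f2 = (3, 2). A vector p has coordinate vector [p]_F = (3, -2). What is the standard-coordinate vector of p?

(-9, -4)

p = M [p]_F, where M has columns f1, f2.
Carrying out the matrix-vector product, p = (-9, -4).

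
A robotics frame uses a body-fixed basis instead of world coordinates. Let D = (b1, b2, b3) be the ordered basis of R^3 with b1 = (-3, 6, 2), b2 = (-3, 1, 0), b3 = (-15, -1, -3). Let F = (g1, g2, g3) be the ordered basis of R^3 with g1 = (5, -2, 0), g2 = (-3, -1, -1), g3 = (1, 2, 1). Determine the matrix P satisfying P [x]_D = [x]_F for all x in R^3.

Column j of P is [bj]_F, since P maps D-coordinates to F-coordinates.
Expressing b1 in F: b1 = -g1 + 0·g2 + 2g3, so column 1 of P is (-1, 0, 2).
Doing the same for each bj gives P = [[-1, -1, -2], [0, -1, 1], [2, -1, -2]].

[[-1, -1, -2], [0, -1, 1], [2, -1, -2]]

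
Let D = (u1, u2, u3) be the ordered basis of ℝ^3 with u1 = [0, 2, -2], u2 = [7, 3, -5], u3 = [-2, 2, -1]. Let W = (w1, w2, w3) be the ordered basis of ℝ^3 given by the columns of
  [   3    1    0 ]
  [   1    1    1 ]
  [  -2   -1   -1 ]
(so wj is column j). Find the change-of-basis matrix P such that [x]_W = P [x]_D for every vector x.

[[0, 2, -1], [0, 1, 1], [2, 0, 2]]

Let M have columns uj and N have columns wj. Then for every x, N [x]_W = x = M [x]_D, so P = N^(-1) M.
Since det N = -1, N^(-1) has integer entries; multiplying gives P = [[0, 2, -1], [0, 1, 1], [2, 0, 2]].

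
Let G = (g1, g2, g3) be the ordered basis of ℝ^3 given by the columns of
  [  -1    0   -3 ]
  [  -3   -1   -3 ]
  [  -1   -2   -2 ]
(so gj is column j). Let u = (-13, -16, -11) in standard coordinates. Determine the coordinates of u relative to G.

(1, 1, 4)

Write u = c_1 g1 + ... + c_3 g3 and solve for the c_i.
Row-reducing the augmented matrix [M | u] gives c = (1, 1, 4).
Check: g1 + g2 + 4g3 = (-13, -16, -11).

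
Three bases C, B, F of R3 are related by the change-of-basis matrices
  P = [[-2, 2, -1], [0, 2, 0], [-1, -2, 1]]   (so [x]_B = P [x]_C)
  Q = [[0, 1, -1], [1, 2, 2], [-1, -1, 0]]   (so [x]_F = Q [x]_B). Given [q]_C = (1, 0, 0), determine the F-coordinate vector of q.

Composing the changes, [q]_F = Q P [q]_C.
Q P = [[1, 4, -1], [-4, 2, 1], [2, -4, 1]]; applying this to (1, 0, 0) gives (1, -4, 2).

(1, -4, 2)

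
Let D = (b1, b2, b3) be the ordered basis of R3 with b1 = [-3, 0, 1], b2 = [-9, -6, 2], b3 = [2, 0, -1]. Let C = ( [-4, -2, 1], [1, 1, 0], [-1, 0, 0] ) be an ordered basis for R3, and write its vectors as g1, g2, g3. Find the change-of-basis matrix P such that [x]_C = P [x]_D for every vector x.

Take x = bj: its D-coordinates are the j-th standard unit vector, so P e_j — column j of P — equals [bj]_C.
b1 = g1 + 2g2 + g3, giving column 1 = [1, 2, 1]; repeating for each j gives P = [[1, 2, -1], [2, -2, -2], [1, -1, 0]].

[[1, 2, -1], [2, -2, -2], [1, -1, 0]]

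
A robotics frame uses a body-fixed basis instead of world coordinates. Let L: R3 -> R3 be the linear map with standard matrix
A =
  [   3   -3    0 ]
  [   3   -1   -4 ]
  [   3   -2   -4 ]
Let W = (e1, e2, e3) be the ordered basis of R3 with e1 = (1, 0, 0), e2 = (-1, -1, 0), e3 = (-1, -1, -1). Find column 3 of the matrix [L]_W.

(-2, 1, -3)

Compute L(e3) = A e3 = (0, 2, 3) in standard coordinates.
Then write this in W-coordinates: solve for y in y_1 e1 + ... + y_3 e3 = (0, 2, 3).
This gives y = (-2, 1, -3), which is column 3 of [L]_W.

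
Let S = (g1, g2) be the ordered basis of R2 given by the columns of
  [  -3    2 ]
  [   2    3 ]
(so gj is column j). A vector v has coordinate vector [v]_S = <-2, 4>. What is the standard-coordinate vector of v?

v = M [v]_S, where M has columns g1, g2.
Carrying out the matrix-vector product, v = <14, 8>.

<14, 8>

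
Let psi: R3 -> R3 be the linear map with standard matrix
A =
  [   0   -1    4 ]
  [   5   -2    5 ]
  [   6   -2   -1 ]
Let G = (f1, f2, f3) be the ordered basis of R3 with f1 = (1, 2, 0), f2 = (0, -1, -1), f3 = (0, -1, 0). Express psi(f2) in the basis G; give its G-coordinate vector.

Column 2 of [psi]_G is the G-coordinate vector of psi(f2).
In standard coordinates psi(f2) = A f2 = (-3, -3, 3).
Converting to G: (-3, -3, 3) = -3f1 - 3f2 + 0·f3, so the coordinate vector is (-3, -3, 0).

(-3, -3, 0)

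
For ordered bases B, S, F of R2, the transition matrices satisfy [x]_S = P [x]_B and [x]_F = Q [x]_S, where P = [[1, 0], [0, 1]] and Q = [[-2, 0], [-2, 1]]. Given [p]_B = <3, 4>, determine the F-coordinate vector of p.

<-6, -2>

First [p]_S = P [p]_B = <3, 4>.
Then [p]_F = Q [p]_S = <-6, -2>.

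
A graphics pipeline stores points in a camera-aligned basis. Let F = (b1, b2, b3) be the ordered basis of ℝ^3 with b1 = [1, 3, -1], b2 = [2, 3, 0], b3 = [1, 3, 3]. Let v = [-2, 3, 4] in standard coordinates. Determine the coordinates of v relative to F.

We seek scalars with c_1 b1 + ... + c_3 b3 = v; equivalently solve M c = v where the columns of M are b1, ..., b3.
Gaussian elimination on [M | v] yields c = (2, -3, 2).
Check: 2b1 - 3b2 + 2b3 = [-2, 3, 4].

[2, -3, 2]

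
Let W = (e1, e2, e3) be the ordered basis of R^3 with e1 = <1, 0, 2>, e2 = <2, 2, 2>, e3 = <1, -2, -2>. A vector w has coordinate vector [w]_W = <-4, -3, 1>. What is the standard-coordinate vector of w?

The coordinates say w = -4e1 - 3e2 + e3; adding the scaled basis vectors gives <-9, -8, -16>.

<-9, -8, -16>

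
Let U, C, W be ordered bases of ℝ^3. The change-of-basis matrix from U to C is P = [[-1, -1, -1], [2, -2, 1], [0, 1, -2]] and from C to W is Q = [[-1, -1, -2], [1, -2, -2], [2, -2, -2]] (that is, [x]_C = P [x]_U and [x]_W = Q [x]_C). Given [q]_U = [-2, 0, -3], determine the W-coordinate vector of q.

[-10, 7, 12]

Apply P to get C-coordinates [5, -7, 6], then Q to get W-coordinates.
The result is [q]_W = [-10, 7, 12].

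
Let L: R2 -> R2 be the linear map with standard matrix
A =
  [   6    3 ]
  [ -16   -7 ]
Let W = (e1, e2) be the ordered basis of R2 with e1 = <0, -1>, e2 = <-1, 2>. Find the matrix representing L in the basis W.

The j-th column of [L]_W is [L(ej)]_W.
L(e1) = A e1 = <-3, 7> = -e1 + 3e2, so column 1 is <-1, 3>.
Repeating for e2 and assembling the columns gives [[-1, -2], [3, 0]].

[[-1, -2], [3, 0]]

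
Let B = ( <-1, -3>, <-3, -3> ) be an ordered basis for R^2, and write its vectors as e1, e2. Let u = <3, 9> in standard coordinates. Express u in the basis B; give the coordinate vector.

We seek scalars with c_1 e1 + c_2 e2 = u; equivalently solve M c = u where the columns of M are e1, e2.
System: -c_1 - 3c_2 = 3, -3c_1 - 3c_2 = 9; solving gives c_1 = -3, c_2 = 0.
Check: -3e1 + 0·e2 = <3, 9>.

<-3, 0>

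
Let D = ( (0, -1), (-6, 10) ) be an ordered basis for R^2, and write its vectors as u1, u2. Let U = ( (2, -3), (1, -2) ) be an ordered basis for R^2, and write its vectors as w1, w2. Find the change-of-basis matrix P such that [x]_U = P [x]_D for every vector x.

[[-1, -2], [2, -2]]

Take x = uj: its D-coordinates are the j-th standard unit vector, so P e_j — column j of P — equals [uj]_U.
u1 = -w1 + 2w2, giving column 1 = (-1, 2); repeating for each j gives P = [[-1, -2], [2, -2]].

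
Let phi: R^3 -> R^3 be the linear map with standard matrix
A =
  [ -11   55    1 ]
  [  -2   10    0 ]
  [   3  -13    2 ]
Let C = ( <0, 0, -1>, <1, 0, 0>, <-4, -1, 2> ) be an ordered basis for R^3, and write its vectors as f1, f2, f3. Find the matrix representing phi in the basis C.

With P the matrix whose columns are f1, ..., f3, [phi]_C = P^(-1) A P.
Column by column: phi(f1) = A f1 = <-1, 0, -2>; its C-coordinates <2, -1, 0> give column 1.
Continuing for each basis vector yields [phi]_C = [[2, 1, -1], [-1, -3, -1], [0, 2, 2]].

[[2, 1, -1], [-1, -3, -1], [0, 2, 2]]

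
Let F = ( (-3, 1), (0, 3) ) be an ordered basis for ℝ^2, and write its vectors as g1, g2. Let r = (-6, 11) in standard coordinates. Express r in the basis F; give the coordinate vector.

(2, 3)

We seek scalars with c_1 g1 + c_2 g2 = r; equivalently solve M c = r where the columns of M are g1, g2.
System: -3c_1 + 0c_2 = -6, c_1 + 3c_2 = 11; solving gives c_1 = 2, c_2 = 3.
Check: 2g1 + 3g2 = (-6, 11).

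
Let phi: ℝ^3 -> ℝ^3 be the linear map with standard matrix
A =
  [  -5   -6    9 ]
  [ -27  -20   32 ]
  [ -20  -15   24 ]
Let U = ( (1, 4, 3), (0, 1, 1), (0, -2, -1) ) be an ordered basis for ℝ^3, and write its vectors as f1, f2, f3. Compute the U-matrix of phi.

[[-2, 3, 3], [-1, 0, -2], [1, 0, 1]]

The j-th column of [phi]_U is [phi(fj)]_U.
phi(f1) = A f1 = (-2, -11, -8) = -2f1 - f2 + f3, so column 1 is (-2, -1, 1).
Repeating for f2, f3 and assembling the columns gives [[-2, 3, 3], [-1, 0, -2], [1, 0, 1]].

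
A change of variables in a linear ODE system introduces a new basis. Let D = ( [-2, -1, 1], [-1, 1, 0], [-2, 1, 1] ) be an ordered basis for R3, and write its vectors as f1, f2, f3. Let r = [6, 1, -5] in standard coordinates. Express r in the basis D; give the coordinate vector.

Write r = c_1 f1 + ... + c_3 f3 and solve for the c_i.
Gaussian elimination on [M | r] yields c = (-1, 4, -4).
Check: -f1 + 4f2 - 4f3 = [6, 1, -5].

[-1, 4, -4]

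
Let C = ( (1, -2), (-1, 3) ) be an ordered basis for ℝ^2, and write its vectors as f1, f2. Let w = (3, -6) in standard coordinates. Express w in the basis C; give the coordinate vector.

[w]_C is the unique c with M c = w, where M has columns f1, f2.
System: c_1 - c_2 = 3, -2c_1 + 3c_2 = -6; solving gives c_1 = 3, c_2 = 0.
Check: 3f1 + 0·f2 = (3, -6).

(3, 0)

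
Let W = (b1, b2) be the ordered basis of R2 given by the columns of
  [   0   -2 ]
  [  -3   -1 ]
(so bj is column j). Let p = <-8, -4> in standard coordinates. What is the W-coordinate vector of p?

[p]_W is the unique c with M c = p, where M has columns b1, b2.
System: 0c_1 - 2c_2 = -8, -3c_1 - c_2 = -4; solving gives c_1 = 0, c_2 = 4.
Check: 0·b1 + 4b2 = <-8, -4>.

<0, 4>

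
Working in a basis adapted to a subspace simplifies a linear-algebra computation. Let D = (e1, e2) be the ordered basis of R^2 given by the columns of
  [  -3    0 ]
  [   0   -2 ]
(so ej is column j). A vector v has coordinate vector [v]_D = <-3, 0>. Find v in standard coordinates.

<9, 0>

The coordinates say v = -3e1 + 0·e2; adding the scaled basis vectors gives <9, 0>.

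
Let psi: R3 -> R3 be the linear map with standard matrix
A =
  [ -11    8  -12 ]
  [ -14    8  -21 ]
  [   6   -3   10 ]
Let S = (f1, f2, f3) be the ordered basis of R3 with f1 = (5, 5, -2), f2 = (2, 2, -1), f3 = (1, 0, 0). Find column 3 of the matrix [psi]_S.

Compute psi(f3) = A f3 = (-11, -14, 6) in standard coordinates.
Then write this in S-coordinates: solve for y in y_1 f1 + ... + y_3 f3 = (-11, -14, 6).
This gives y = (-2, -2, 3), which is column 3 of [psi]_S.

(-2, -2, 3)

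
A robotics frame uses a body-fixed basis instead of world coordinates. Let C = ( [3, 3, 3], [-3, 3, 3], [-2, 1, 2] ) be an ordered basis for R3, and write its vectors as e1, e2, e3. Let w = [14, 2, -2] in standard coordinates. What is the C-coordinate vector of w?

Write w = c_1 e1 + ... + c_3 e3 and solve for the c_i.
Solving this 3x3 system gives c = (2, 0, -4).
Check: 2e1 + 0·e2 - 4e3 = [14, 2, -2].

[2, 0, -4]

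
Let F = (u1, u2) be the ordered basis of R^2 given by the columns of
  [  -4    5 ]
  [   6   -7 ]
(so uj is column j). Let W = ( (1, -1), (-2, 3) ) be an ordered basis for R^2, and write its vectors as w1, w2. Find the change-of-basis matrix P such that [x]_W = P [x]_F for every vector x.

[[0, 1], [2, -2]]

Column j of P is [uj]_W, since P maps F-coordinates to W-coordinates.
Expressing u1 in W: u1 = 0·w1 + 2w2, so column 1 of P is (0, 2).
Doing the same for each uj gives P = [[0, 1], [2, -2]].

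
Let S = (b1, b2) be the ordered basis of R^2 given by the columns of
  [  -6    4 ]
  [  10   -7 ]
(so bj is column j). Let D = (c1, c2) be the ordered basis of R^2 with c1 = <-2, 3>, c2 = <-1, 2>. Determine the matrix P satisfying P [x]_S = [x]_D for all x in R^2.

Column j of P is [bj]_D, since P maps S-coordinates to D-coordinates.
Expressing b1 in D: b1 = 2c1 + 2c2, so column 1 of P is <2, 2>.
Doing the same for each bj gives P = [[2, -1], [2, -2]].

[[2, -1], [2, -2]]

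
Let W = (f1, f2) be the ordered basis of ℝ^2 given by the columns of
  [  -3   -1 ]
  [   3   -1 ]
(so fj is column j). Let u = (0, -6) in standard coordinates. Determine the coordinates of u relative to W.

(-1, 3)

[u]_W is the unique c with M c = u, where M has columns f1, f2.
System: -3c_1 - c_2 = 0, 3c_1 - c_2 = -6; solving gives c_1 = -1, c_2 = 3.
Check: -f1 + 3f2 = (0, -6).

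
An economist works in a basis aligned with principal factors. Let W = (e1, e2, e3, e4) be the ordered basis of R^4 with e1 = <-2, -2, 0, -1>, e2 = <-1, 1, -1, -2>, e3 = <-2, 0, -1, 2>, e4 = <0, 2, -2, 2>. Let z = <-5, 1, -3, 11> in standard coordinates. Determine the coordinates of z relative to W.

<-1, -1, 4, 0>

We seek scalars with c_1 e1 + ... + c_4 e4 = z; equivalently solve M c = z where the columns of M are e1, ..., e4.
Solving this 4x4 system gives c = (-1, -1, 4, 0).
Check: -e1 - e2 + 4e3 + 0·e4 = <-5, 1, -3, 11>.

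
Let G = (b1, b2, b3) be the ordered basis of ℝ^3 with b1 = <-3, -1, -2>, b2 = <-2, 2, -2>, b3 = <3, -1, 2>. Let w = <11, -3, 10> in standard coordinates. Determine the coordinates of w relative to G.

Write w = c_1 b1 + ... + c_3 b3 and solve for the c_i.
Row-reducing the augmented matrix [M | w] gives c = (-3, -4, -2).
Check: -3b1 - 4b2 - 2b3 = <11, -3, 10>.

<-3, -4, -2>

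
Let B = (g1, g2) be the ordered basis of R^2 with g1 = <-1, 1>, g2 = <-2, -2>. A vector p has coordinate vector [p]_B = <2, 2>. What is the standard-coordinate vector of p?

<-6, -2>

p = M [p]_B, where M has columns g1, g2.
Carrying out the matrix-vector product, p = <-6, -2>.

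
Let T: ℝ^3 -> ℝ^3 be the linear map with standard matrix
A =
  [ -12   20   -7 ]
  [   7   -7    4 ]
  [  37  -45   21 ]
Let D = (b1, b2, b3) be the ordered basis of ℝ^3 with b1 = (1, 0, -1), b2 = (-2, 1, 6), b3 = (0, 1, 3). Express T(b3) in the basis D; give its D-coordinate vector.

(3, 2, 3)

Column 3 of [T]_D is the D-coordinate vector of T(b3).
In standard coordinates T(b3) = A b3 = (-1, 5, 18).
Converting to D: (-1, 5, 18) = 3b1 + 2b2 + 3b3, so the coordinate vector is (3, 2, 3).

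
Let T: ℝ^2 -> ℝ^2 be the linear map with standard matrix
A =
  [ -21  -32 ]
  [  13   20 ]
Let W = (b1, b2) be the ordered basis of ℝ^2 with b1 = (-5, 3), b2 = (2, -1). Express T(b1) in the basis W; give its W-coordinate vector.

Compute T(b1) = A b1 = (9, -5) in standard coordinates.
Then write this in W-coordinates: solve for y in y_1 b1 + y_2 b2 = (9, -5).
This gives y = (-1, 2), which is column 1 of [T]_W.

(-1, 2)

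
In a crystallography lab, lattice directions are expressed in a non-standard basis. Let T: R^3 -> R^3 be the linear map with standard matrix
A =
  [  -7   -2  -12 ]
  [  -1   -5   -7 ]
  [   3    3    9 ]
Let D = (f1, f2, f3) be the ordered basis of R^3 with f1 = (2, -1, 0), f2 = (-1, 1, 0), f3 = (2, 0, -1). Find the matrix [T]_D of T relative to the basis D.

With P the matrix whose columns are f1, ..., f3, [T]_D = P^(-1) A P.
Column by column: T(f1) = A f1 = (-12, 3, 3); its D-coordinates (-3, 0, -3) give column 1.
Continuing for each basis vector yields [T]_D = [[-3, 1, -3], [0, -3, 2], [-3, 0, 3]].

[[-3, 1, -3], [0, -3, 2], [-3, 0, 3]]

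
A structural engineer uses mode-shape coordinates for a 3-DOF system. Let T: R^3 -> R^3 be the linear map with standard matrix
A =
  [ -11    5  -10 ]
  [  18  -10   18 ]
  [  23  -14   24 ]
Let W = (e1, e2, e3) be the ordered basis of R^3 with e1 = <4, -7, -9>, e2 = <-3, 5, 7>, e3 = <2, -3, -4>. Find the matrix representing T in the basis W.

[[3, -3, 1], [-1, 2, -1], [-2, 3, -2]]

The j-th column of [T]_W is [T(ej)]_W.
T(e1) = A e1 = <11, -20, -26> = 3e1 - e2 - 2e3, so column 1 is <3, -1, -2>.
Repeating for e2, e3 and assembling the columns gives [[3, -3, 1], [-1, 2, -1], [-2, 3, -2]].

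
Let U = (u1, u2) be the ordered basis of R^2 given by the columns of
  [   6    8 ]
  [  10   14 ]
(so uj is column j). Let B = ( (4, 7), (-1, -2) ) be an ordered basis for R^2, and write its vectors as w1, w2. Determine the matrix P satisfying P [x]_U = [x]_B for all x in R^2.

[[2, 2], [2, 0]]

Let M have columns uj and N have columns wj. Then for every x, N [x]_B = x = M [x]_U, so P = N^(-1) M.
Since det N = -1, N^(-1) has integer entries; multiplying gives P = [[2, 2], [2, 0]].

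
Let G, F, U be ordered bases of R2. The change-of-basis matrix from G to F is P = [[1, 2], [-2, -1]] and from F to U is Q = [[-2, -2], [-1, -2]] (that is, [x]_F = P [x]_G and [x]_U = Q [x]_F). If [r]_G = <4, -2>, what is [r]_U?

<12, 12>

Composing the changes, [r]_U = Q P [r]_G.
Q P = [[2, -2], [3, 0]]; applying this to <4, -2> gives <12, 12>.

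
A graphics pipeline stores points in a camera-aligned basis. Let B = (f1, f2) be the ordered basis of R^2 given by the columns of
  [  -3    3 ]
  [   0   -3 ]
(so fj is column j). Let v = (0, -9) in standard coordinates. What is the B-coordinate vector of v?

(3, 3)

We seek scalars with c_1 f1 + c_2 f2 = v; equivalently solve M c = v where the columns of M are f1, f2.
System: -3c_1 + 3c_2 = 0, 0c_1 - 3c_2 = -9; solving gives c_1 = 3, c_2 = 3.
Check: 3f1 + 3f2 = (0, -9).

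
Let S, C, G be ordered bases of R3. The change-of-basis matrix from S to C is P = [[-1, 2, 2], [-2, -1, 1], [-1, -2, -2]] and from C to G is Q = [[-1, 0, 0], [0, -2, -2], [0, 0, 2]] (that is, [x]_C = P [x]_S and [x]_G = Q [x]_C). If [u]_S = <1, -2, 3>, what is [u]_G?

First [u]_C = P [u]_S = <1, 3, -3>.
Then [u]_G = Q [u]_C = <-1, 0, -6>.

<-1, 0, -6>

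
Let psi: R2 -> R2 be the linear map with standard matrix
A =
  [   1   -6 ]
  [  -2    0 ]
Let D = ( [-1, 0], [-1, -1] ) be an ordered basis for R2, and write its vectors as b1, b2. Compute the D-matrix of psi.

The j-th column of [psi]_D is [psi(bj)]_D.
psi(b1) = A b1 = [-1, 2] = 3b1 - 2b2, so column 1 is [3, -2].
Repeating for b2 and assembling the columns gives [[3, -3], [-2, -2]].

[[3, -3], [-2, -2]]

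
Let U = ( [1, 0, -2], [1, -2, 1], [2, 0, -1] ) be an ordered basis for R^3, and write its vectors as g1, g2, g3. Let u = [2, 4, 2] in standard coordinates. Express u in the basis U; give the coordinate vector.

Write u = c_1 g1 + ... + c_3 g3 and solve for the c_i.
Gaussian elimination on [M | u] yields c = (-4, -2, 4).
Check: -4g1 - 2g2 + 4g3 = [2, 4, 2].

[-4, -2, 4]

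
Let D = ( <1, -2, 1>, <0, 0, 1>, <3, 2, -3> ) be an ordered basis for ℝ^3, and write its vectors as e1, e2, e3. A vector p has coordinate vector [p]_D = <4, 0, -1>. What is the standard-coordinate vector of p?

<1, -10, 7>

By definition p = 4e1 + 0·e2 - e3.
Summing componentwise gives <1, -10, 7>.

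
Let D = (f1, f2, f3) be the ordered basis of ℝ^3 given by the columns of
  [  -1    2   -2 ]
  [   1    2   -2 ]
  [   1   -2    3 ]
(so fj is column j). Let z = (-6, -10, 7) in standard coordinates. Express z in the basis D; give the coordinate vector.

(-2, -3, 1)

Write z = c_1 f1 + ... + c_3 f3 and solve for the c_i.
Solving this 3x3 system gives c = (-2, -3, 1).
Check: -2f1 - 3f2 + f3 = (-6, -10, 7).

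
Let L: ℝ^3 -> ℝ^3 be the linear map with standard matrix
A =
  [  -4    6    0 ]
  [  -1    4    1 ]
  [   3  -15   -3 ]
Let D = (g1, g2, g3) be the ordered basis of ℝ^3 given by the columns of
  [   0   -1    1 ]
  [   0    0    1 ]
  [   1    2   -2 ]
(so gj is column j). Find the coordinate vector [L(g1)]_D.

<-3, 1, 1>

Compute L(g1) = A g1 = <0, 1, -3> in standard coordinates.
Then write this in D-coordinates: solve for y in y_1 g1 + ... + y_3 g3 = <0, 1, -3>.
This gives y = <-3, 1, 1>, which is column 1 of [L]_D.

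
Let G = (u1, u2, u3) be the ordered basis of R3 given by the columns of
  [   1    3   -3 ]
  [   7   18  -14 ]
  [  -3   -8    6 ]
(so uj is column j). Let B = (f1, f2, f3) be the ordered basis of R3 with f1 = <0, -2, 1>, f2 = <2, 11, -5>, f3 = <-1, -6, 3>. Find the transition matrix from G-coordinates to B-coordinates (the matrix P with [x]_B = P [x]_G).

[[-1, -1, -1], [1, 2, -2], [1, 1, -1]]

Take x = uj: its G-coordinates are the j-th standard unit vector, so P e_j — column j of P — equals [uj]_B.
u1 = -f1 + f2 + f3, giving column 1 = <-1, 1, 1>; repeating for each j gives P = [[-1, -1, -1], [1, 2, -2], [1, 1, -1]].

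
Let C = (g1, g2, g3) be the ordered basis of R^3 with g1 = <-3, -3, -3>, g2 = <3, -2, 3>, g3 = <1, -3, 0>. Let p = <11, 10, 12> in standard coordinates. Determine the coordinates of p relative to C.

We seek scalars with c_1 g1 + ... + c_3 g3 = p; equivalently solve M c = p where the columns of M are g1, ..., g3.
Row-reducing the augmented matrix [M | p] gives c = (-3, 1, -1).
Check: -3g1 + g2 - g3 = <11, 10, 12>.

<-3, 1, -1>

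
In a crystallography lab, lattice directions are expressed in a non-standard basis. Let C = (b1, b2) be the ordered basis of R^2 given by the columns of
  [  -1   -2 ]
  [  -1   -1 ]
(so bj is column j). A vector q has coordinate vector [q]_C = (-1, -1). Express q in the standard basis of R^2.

q = M [q]_C, where M has columns b1, b2.
Carrying out the matrix-vector product, q = (3, 2).

(3, 2)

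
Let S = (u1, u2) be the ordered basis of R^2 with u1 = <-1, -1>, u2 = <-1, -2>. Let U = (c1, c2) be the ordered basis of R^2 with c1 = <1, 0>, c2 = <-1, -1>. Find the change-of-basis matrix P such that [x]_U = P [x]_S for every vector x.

[[0, 1], [1, 2]]

Take x = uj: its S-coordinates are the j-th standard unit vector, so P e_j — column j of P — equals [uj]_U.
u1 = 0·c1 + c2, giving column 1 = <0, 1>; repeating for each j gives P = [[0, 1], [1, 2]].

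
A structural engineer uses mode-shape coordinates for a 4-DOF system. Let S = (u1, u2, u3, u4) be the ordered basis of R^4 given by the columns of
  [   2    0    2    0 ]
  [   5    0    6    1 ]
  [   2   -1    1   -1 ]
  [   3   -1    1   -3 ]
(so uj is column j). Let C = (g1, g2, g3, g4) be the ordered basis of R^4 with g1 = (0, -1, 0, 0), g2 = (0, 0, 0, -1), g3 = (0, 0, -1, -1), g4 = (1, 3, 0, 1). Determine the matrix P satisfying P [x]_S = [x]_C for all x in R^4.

Let M have columns uj and N have columns gj. Then for every x, N [x]_C = x = M [x]_S, so P = N^(-1) M.
Since det N = -1, N^(-1) has integer entries; multiplying gives P = [[1, 0, 0, -1], [1, 0, 2, 2], [-2, 1, -1, 1], [2, 0, 2, 0]].

[[1, 0, 0, -1], [1, 0, 2, 2], [-2, 1, -1, 1], [2, 0, 2, 0]]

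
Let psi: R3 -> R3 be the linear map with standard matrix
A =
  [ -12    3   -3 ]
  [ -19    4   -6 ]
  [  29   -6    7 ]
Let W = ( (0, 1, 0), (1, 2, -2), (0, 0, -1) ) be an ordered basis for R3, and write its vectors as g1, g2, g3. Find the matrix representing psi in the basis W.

The j-th column of [psi]_W is [psi(gj)]_W.
psi(g1) = A g1 = (3, 4, -6) = -2g1 + 3g2 + 0·g3, so column 1 is (-2, 3, 0).
Repeating for g2, g3 and assembling the columns gives [[-2, 1, 0], [3, 0, 3], [0, -3, 1]].

[[-2, 1, 0], [3, 0, 3], [0, -3, 1]]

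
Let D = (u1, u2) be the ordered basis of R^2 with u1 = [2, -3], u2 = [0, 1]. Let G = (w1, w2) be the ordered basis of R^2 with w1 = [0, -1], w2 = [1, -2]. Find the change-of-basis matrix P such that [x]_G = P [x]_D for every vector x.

[[-1, -1], [2, 0]]

Column j of P is [uj]_G, since P maps D-coordinates to G-coordinates.
Expressing u1 in G: u1 = -w1 + 2w2, so column 1 of P is [-1, 2].
Doing the same for each uj gives P = [[-1, -1], [2, 0]].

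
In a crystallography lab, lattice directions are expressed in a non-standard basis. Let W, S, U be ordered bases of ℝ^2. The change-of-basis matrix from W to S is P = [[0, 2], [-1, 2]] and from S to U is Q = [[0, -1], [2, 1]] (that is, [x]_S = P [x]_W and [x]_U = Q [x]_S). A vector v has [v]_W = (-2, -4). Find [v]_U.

(6, -22)

Apply P to get S-coordinates (-8, -6), then Q to get U-coordinates.
The result is [v]_U = (6, -22).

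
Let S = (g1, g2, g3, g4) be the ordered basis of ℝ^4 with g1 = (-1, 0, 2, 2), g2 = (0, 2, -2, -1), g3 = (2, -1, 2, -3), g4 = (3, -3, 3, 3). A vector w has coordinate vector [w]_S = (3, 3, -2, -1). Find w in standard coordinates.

w = M [w]_S, where M has columns g1, ..., g4.
Carrying out the matrix-vector product, w = (-10, 11, -7, 6).

(-10, 11, -7, 6)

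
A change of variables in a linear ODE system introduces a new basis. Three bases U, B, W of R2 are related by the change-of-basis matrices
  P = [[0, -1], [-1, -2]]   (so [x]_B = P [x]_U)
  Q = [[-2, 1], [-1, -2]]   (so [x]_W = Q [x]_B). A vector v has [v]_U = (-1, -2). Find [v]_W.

First [v]_B = P [v]_U = (2, 5).
Then [v]_W = Q [v]_B = (1, -12).

(1, -12)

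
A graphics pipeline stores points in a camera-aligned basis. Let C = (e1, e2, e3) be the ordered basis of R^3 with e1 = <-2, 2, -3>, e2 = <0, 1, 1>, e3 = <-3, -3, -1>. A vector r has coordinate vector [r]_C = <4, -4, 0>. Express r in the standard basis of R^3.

<-8, 4, -16>

By definition r = 4e1 - 4e2 + 0·e3.
Summing componentwise gives <-8, 4, -16>.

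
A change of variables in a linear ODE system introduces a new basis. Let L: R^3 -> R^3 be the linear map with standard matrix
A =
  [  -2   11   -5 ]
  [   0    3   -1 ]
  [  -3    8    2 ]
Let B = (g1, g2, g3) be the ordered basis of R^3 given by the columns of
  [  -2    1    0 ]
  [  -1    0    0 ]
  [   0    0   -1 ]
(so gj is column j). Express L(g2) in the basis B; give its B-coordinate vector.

(0, -2, 3)

Compute L(g2) = A g2 = (-2, 0, -3) in standard coordinates.
Then write this in B-coordinates: solve for y in y_1 g1 + ... + y_3 g3 = (-2, 0, -3).
This gives y = (0, -2, 3), which is column 2 of [L]_B.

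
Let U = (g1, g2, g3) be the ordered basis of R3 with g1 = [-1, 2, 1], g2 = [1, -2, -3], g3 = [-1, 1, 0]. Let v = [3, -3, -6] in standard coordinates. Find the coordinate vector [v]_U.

[3, 3, -3]

Write v = c_1 g1 + ... + c_3 g3 and solve for the c_i.
Gaussian elimination on [M | v] yields c = (3, 3, -3).
Check: 3g1 + 3g2 - 3g3 = [3, -3, -6].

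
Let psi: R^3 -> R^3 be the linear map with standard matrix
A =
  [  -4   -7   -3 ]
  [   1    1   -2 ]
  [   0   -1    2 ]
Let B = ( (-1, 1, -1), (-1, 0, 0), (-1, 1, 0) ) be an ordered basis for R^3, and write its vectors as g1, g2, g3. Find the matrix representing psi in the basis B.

[[3, 0, 1], [-2, -3, 3], [-1, -1, -1]]

Let P have columns g1, ..., g3. Then [psi]_B = P^(-1) A P.
Here det P = 1, so P^(-1) is integer; computing A P first and then P^(-1)(A P) gives [[3, 0, 1], [-2, -3, 3], [-1, -1, -1]].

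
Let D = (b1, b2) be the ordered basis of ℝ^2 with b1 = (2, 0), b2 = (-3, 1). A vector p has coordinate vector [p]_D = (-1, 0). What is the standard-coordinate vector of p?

p = M [p]_D, where M has columns b1, b2.
Carrying out the matrix-vector product, p = (-2, 0).

(-2, 0)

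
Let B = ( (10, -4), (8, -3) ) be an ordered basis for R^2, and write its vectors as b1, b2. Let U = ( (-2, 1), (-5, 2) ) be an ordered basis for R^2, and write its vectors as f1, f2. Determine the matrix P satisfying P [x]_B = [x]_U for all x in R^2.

Take x = bj: its B-coordinates are the j-th standard unit vector, so P e_j — column j of P — equals [bj]_U.
b1 = 0·f1 - 2f2, giving column 1 = (0, -2); repeating for each j gives P = [[0, 1], [-2, -2]].

[[0, 1], [-2, -2]]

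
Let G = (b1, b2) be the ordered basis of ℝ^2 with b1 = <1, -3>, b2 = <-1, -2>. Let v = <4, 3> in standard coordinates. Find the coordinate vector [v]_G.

We seek scalars with c_1 b1 + c_2 b2 = v; equivalently solve M c = v where the columns of M are b1, b2.
System: c_1 - c_2 = 4, -3c_1 - 2c_2 = 3; solving gives c_1 = 1, c_2 = -3.
Check: b1 - 3b2 = <4, 3>.

<1, -3>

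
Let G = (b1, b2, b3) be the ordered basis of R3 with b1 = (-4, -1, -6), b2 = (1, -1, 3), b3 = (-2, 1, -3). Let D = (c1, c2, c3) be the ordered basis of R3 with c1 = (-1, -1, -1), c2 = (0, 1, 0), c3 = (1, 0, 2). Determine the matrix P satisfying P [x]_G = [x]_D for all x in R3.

Let M have columns bj and N have columns cj. Then for every x, N [x]_D = x = M [x]_G, so P = N^(-1) M.
Since det N = -1, N^(-1) has integer entries; multiplying gives P = [[2, 1, 1], [1, 0, 2], [-2, 2, -1]].

[[2, 1, 1], [1, 0, 2], [-2, 2, -1]]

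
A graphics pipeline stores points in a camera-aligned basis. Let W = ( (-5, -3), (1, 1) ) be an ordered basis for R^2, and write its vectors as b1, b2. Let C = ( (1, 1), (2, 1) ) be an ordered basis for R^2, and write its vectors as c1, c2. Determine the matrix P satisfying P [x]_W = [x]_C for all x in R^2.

[[-1, 1], [-2, 0]]

Let M have columns bj and N have columns cj. Then for every x, N [x]_C = x = M [x]_W, so P = N^(-1) M.
Since det N = -1, N^(-1) has integer entries; multiplying gives P = [[-1, 1], [-2, 0]].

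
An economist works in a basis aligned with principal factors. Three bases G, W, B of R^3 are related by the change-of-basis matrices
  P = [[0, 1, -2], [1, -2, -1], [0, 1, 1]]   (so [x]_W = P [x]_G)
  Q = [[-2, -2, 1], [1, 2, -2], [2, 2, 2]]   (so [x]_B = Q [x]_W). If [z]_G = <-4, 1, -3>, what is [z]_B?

First [z]_W = P [z]_G = <7, -3, -2>.
Then [z]_B = Q [z]_W = <-10, 5, 4>.

<-10, 5, 4>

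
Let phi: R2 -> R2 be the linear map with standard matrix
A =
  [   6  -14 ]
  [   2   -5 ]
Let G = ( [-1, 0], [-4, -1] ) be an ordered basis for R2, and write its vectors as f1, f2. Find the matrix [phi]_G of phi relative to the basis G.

The j-th column of [phi]_G is [phi(fj)]_G.
phi(f1) = A f1 = [-6, -2] = -2f1 + 2f2, so column 1 is [-2, 2].
Repeating for f2 and assembling the columns gives [[-2, -2], [2, 3]].

[[-2, -2], [2, 3]]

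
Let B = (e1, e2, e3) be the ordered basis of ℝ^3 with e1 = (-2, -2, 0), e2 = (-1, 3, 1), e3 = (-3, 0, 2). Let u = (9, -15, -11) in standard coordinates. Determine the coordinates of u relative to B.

We seek scalars with c_1 e1 + ... + c_3 e3 = u; equivalently solve M c = u where the columns of M are e1, ..., e3.
Solving this 3x3 system gives c = (3, -3, -4).
Check: 3e1 - 3e2 - 4e3 = (9, -15, -11).

(3, -3, -4)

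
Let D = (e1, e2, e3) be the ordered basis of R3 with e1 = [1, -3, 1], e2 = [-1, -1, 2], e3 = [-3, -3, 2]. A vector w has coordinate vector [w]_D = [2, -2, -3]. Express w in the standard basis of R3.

w = M [w]_D, where M has columns e1, ..., e3.
Carrying out the matrix-vector product, w = [13, 5, -8].

[13, 5, -8]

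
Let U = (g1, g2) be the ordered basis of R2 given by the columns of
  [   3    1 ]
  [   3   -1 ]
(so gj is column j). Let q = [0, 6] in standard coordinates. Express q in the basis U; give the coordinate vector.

We seek scalars with c_1 g1 + c_2 g2 = q; equivalently solve M c = q where the columns of M are g1, g2.
System: 3c_1 + c_2 = 0, 3c_1 - c_2 = 6; solving gives c_1 = 1, c_2 = -3.
Check: g1 - 3g2 = [0, 6].

[1, -3]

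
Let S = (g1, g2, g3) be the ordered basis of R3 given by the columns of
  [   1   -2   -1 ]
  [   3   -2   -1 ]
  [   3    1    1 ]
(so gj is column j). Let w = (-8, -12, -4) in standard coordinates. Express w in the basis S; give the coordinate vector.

[w]_S is the unique c with M c = w, where M has columns g1, ..., g3.
Row-reducing the augmented matrix [M | w] gives c = (-2, 4, -2).
Check: -2g1 + 4g2 - 2g3 = (-8, -12, -4).

(-2, 4, -2)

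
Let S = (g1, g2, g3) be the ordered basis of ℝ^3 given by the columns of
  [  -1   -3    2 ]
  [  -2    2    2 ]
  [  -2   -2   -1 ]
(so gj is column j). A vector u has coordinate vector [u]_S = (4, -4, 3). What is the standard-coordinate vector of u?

(14, -10, -3)

The coordinates say u = 4g1 - 4g2 + 3g3; adding the scaled basis vectors gives (14, -10, -3).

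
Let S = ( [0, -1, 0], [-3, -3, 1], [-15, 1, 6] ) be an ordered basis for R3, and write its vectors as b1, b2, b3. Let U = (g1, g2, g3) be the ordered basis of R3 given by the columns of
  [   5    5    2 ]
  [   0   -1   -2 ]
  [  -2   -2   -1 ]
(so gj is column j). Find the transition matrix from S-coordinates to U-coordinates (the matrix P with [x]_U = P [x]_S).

[[-1, -2, -2], [1, 1, -1], [0, 1, 0]]

Take x = bj: its S-coordinates are the j-th standard unit vector, so P e_j — column j of P — equals [bj]_U.
b1 = -g1 + g2 + 0·g3, giving column 1 = [-1, 1, 0]; repeating for each j gives P = [[-1, -2, -2], [1, 1, -1], [0, 1, 0]].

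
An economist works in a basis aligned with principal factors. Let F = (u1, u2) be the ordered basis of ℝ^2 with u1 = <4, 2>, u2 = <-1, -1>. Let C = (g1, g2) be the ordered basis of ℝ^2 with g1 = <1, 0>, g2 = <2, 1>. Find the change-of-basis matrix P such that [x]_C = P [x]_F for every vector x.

Take x = uj: its F-coordinates are the j-th standard unit vector, so P e_j — column j of P — equals [uj]_C.
u1 = 0·g1 + 2g2, giving column 1 = <0, 2>; repeating for each j gives P = [[0, 1], [2, -1]].

[[0, 1], [2, -1]]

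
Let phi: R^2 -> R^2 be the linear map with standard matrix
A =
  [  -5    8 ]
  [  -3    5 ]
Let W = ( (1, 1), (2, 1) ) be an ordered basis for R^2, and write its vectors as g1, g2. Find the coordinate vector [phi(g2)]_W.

(0, -1)

Column 2 of [phi]_W is the W-coordinate vector of phi(g2).
In standard coordinates phi(g2) = A g2 = (-2, -1).
Converting to W: (-2, -1) = 0·g1 - g2, so the coordinate vector is (0, -1).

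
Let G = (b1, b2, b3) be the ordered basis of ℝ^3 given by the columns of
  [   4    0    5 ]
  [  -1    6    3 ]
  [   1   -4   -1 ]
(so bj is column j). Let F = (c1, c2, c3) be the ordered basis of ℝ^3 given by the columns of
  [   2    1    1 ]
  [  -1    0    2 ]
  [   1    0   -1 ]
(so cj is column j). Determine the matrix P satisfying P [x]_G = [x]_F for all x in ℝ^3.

[[1, -2, 1], [2, 2, 1], [0, 2, 2]]

Column j of P is [bj]_F, since P maps G-coordinates to F-coordinates.
Expressing b1 in F: b1 = c1 + 2c2 + 0·c3, so column 1 of P is <1, 2, 0>.
Doing the same for each bj gives P = [[1, -2, 1], [2, 2, 1], [0, 2, 2]].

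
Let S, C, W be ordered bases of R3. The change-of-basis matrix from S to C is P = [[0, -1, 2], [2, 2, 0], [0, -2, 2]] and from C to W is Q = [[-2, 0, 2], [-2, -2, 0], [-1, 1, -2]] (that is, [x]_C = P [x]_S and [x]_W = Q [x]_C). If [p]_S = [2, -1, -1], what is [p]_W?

[2, -2, 3]

First [p]_C = P [p]_S = [-1, 2, 0].
Then [p]_W = Q [p]_C = [2, -2, 3].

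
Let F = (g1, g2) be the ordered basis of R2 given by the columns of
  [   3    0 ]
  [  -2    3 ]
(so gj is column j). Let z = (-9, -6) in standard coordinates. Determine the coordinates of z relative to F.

(-3, -4)

Write z = c_1 g1 + c_2 g2 and solve for the c_i.
System: 3c_1 + 0c_2 = -9, -2c_1 + 3c_2 = -6; solving gives c_1 = -3, c_2 = -4.
Check: -3g1 - 4g2 = (-9, -6).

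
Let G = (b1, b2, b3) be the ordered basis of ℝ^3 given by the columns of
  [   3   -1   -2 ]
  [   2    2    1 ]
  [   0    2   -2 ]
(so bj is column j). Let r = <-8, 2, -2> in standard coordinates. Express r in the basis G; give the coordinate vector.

<-1, 1, 2>

[r]_G is the unique c with M c = r, where M has columns b1, ..., b3.
Gaussian elimination on [M | r] yields c = (-1, 1, 2).
Check: -b1 + b2 + 2b3 = <-8, 2, -2>.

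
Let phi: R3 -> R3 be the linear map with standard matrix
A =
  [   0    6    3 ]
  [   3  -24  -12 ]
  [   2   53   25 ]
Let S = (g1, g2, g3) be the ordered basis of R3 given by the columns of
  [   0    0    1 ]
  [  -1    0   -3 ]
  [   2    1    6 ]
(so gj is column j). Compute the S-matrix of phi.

With P the matrix whose columns are g1, ..., g3, [phi]_S = P^(-1) A P.
Column by column: phi(g1) = A g1 = (0, 0, -3); its S-coordinates (0, -3, 0) give column 1.
Continuing for each basis vector yields [phi]_S = [[0, 3, -3], [-3, 1, -1], [0, 3, 0]].

[[0, 3, -3], [-3, 1, -1], [0, 3, 0]]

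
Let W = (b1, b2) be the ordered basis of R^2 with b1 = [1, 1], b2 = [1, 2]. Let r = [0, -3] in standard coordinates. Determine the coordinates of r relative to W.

Write r = c_1 b1 + c_2 b2 and solve for the c_i.
System: c_1 + c_2 = 0, c_1 + 2c_2 = -3; solving gives c_1 = 3, c_2 = -3.
Check: 3b1 - 3b2 = [0, -3].

[3, -3]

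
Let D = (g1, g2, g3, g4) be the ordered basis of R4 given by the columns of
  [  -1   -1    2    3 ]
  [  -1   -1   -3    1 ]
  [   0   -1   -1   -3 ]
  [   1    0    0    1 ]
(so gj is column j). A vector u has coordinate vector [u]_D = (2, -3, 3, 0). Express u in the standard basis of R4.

u = M [u]_D, where M has columns g1, ..., g4.
Carrying out the matrix-vector product, u = (7, -8, 0, 2).

(7, -8, 0, 2)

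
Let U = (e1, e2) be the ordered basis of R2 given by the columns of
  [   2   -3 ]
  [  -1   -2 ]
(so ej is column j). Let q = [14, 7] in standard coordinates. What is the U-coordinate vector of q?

[q]_U is the unique c with M c = q, where M has columns e1, e2.
System: 2c_1 - 3c_2 = 14, -c_1 - 2c_2 = 7; solving gives c_1 = 1, c_2 = -4.
Check: e1 - 4e2 = [14, 7].

[1, -4]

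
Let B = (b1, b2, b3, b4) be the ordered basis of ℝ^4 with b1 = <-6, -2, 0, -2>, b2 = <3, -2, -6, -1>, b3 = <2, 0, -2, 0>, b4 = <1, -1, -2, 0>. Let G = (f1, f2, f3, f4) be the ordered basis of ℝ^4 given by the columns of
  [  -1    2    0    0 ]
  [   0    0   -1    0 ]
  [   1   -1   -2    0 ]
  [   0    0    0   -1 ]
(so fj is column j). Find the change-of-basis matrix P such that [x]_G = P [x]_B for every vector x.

Column j of P is [bj]_G, since P maps B-coordinates to G-coordinates.
Expressing b1 in G: b1 = 2f1 - 2f2 + 2f3 + 2f4, so column 1 of P is <2, -2, 2, 2>.
Doing the same for each bj gives P = [[2, -1, -2, 1], [-2, 1, 0, 1], [2, 2, 0, 1], [2, 1, 0, 0]].

[[2, -1, -2, 1], [-2, 1, 0, 1], [2, 2, 0, 1], [2, 1, 0, 0]]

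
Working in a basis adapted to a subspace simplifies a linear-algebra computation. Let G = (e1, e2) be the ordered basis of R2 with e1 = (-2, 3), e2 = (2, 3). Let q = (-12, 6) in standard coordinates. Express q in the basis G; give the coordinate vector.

(4, -2)

Write q = c_1 e1 + c_2 e2 and solve for the c_i.
System: -2c_1 + 2c_2 = -12, 3c_1 + 3c_2 = 6; solving gives c_1 = 4, c_2 = -2.
Check: 4e1 - 2e2 = (-12, 6).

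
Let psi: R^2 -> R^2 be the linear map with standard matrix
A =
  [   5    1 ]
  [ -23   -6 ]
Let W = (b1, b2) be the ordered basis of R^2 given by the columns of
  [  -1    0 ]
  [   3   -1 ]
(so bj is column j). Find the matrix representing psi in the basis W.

[[2, 1], [1, -3]]

The j-th column of [psi]_W is [psi(bj)]_W.
psi(b1) = A b1 = (-2, 5) = 2b1 + b2, so column 1 is (2, 1).
Repeating for b2 and assembling the columns gives [[2, 1], [1, -3]].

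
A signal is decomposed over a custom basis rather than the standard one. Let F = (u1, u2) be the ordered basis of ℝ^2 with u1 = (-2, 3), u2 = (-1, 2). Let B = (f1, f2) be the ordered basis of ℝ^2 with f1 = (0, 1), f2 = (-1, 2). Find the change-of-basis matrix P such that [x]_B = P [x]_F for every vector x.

[[-1, 0], [2, 1]]

Column j of P is [uj]_B, since P maps F-coordinates to B-coordinates.
Expressing u1 in B: u1 = -f1 + 2f2, so column 1 of P is (-1, 2).
Doing the same for each uj gives P = [[-1, 0], [2, 1]].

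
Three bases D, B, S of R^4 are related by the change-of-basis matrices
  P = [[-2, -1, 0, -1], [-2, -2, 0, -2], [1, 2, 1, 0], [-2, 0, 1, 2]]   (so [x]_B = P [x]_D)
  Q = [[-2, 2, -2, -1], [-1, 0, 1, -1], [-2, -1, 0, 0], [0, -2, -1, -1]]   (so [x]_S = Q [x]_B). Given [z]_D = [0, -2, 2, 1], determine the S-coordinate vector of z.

[2, -7, -4, -6]

Apply P to get B-coordinates [1, 2, -2, 4], then Q to get S-coordinates.
The result is [z]_S = [2, -7, -4, -6].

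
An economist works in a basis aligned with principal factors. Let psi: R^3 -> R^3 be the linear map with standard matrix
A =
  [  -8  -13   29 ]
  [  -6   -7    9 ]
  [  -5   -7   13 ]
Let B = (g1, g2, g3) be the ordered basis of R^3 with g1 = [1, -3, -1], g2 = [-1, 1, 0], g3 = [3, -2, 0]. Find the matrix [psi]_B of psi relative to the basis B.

The j-th column of [psi]_B is [psi(gj)]_B.
psi(g1) = A g1 = [2, 6, 3] = -3g1 + g2 + 2g3, so column 1 is [-3, 1, 2].
Repeating for g2, g3 and assembling the columns gives [[-3, 2, 1], [1, 1, -1], [2, -2, 0]].

[[-3, 2, 1], [1, 1, -1], [2, -2, 0]]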